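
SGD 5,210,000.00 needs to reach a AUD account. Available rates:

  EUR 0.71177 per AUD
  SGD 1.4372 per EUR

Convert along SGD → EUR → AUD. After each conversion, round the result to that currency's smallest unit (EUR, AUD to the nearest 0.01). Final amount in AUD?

SGD 5,210,000.00 ÷ 1.4372 = EUR 3,625,104.37
EUR 3,625,104.37 ÷ 0.71177 = AUD 5,093,083.96

AUD 5,093,083.96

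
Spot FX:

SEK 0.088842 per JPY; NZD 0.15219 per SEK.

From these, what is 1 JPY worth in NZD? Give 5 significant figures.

1 JPY × 0.088842 = 0.088842 SEK
0.088842 SEK × 0.15219 = 0.0135209 NZD

JPY/NZD = 0.013521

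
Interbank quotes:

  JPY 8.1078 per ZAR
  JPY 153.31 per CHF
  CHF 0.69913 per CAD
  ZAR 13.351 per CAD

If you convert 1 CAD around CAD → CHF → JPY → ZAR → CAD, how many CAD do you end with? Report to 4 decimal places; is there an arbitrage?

Around CAD → CHF → JPY → ZAR → CAD: 1 × 0.69913 × 153.31 ÷ 8.1078 ÷ 13.351 = 0.990174
Product < 1; profitable direction is CAD → ZAR → JPY → CHF → CAD.

0.9902 (arbitrage exists)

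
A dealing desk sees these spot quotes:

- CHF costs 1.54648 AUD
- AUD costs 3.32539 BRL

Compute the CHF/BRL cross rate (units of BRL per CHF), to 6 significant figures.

CHF/BRL = 5.14265

1 CHF × 1.54648 = 1.54648 AUD
1.54648 AUD × 3.32539 = 5.14265 BRL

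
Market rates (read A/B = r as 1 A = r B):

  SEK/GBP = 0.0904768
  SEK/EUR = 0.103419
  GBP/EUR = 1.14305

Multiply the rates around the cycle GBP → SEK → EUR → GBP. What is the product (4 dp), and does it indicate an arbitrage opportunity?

1.0000 (no arbitrage)

Around GBP → SEK → EUR → GBP: 1 ÷ 0.0904768 × 0.103419 ÷ 1.14305 = 0.999995
Product ≈ 1 (deviation 0.000%, within rounding noise).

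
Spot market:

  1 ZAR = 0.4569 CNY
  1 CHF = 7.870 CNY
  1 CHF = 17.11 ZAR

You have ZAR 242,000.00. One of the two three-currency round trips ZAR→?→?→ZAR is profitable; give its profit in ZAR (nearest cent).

Profitable loop is ZAR → CHF → CNY → ZAR:
ZAR 242,000.00 ÷ 17.11 = CHF 14,143.78
CHF 14,143.78 × 7.870 = CNY 111,311.51
CNY 111,311.51 ÷ 0.4569 = ZAR 243,623.36
Profit = ZAR 243,623.36 − ZAR 242,000.00

Profit: ZAR 1,623.36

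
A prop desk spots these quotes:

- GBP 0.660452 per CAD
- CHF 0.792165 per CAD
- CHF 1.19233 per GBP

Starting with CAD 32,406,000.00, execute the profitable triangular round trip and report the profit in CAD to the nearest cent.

Profitable loop is CAD → CHF → GBP → CAD:
CAD 32,406,000.00 × 0.792165 = CHF 25,670,898.99
CHF 25,670,898.99 ÷ 1.19233 = GBP 21,530,028.59
GBP 21,530,028.59 ÷ 0.660452 = CAD 32,598,930.11
Profit = CAD 32,598,930.11 − CAD 32,406,000.00

Profit: CAD 192,930.11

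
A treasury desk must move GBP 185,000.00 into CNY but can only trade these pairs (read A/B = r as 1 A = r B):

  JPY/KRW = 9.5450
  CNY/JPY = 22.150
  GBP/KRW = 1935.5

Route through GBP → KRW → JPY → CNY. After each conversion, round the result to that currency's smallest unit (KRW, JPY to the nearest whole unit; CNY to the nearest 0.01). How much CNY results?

CNY 1,693,617.16

GBP 185,000.00 × 1935.5 = KRW 358,067,500
KRW 358,067,500 ÷ 9.5450 = JPY 37,513,620
JPY 37,513,620 ÷ 22.150 = CNY 1,693,617.16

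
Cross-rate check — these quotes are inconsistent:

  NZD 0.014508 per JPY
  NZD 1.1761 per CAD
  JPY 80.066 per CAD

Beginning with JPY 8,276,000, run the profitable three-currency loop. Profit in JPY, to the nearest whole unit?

Profitable loop is JPY → CAD → NZD → JPY:
JPY 8,276,000 ÷ 80.066 = CAD 103,364.72
CAD 103,364.72 × 1.1761 = NZD 121,567.25
NZD 121,567.25 ÷ 0.014508 = JPY 8,379,325
Profit = JPY 8,379,325 − JPY 8,276,000

Profit: JPY 103,325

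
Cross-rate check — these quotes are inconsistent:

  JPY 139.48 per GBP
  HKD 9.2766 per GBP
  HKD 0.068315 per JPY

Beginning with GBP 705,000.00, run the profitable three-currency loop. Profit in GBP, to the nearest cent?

Profit: GBP 19,149.60

Profitable loop is GBP → JPY → HKD → GBP:
GBP 705,000.00 × 139.48 = JPY 98,333,400
JPY 98,333,400 × 0.068315 = HKD 6,717,646.22
HKD 6,717,646.22 ÷ 9.2766 = GBP 724,149.60
Profit = GBP 724,149.60 − GBP 705,000.00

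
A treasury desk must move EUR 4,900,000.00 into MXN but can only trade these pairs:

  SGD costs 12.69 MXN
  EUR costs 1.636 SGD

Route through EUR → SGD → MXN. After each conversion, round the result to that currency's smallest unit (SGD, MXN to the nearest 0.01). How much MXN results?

EUR 4,900,000.00 × 1.636 = SGD 8,016,400.00
SGD 8,016,400.00 × 12.69 = MXN 101,728,116.00

MXN 101,728,116.00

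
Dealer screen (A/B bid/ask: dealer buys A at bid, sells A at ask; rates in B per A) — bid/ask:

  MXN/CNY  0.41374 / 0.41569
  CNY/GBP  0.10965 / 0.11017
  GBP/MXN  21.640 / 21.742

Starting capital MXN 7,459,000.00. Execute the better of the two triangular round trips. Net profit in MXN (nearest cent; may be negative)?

Net profit: MXN 32,144.76

Best loop MXN → GBP → CNY → MXN:
MXN 7,459,000.00 ÷ 21.742 (buy GBP at ask) = GBP 343,068.71
GBP 343,068.71 ÷ 0.11017 (buy CNY at ask) = CNY 3,113,993.96
CNY 3,113,993.96 ÷ 0.41569 (buy MXN at ask) = MXN 7,491,144.76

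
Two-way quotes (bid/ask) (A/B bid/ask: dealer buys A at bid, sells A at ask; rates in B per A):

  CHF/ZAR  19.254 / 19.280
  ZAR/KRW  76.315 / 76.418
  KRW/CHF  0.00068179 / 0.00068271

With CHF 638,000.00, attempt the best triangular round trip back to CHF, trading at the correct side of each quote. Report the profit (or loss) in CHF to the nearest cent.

Best loop CHF → ZAR → KRW → CHF:
CHF 638,000.00 × 19.254 (sell CHF at bid) = ZAR 12,284,052.00
ZAR 12,284,052.00 × 76.315 (sell ZAR at bid) = KRW 937,457,428
KRW 937,457,428 × 0.00068179 (sell KRW at bid) = CHF 639,149.10

Net profit: CHF 1,149.10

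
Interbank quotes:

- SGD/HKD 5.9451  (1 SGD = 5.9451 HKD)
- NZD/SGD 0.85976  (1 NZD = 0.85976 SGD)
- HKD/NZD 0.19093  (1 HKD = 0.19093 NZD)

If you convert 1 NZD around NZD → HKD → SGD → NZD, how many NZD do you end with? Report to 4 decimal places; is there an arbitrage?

Around NZD → HKD → SGD → NZD: 1 ÷ 0.19093 ÷ 5.9451 ÷ 0.85976 = 1.024683
Product > 1; profitable direction is NZD → HKD → SGD → NZD.

1.0247 (arbitrage exists)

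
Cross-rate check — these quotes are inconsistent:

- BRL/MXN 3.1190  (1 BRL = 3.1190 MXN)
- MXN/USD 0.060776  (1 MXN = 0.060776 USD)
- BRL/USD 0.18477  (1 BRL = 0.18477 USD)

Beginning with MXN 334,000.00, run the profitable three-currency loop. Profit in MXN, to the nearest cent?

Profitable loop is MXN → USD → BRL → MXN:
MXN 334,000.00 × 0.060776 = USD 20,299.18
USD 20,299.18 ÷ 0.18477 = BRL 109,861.90
BRL 109,861.90 × 3.1190 = MXN 342,659.28
Profit = MXN 342,659.28 − MXN 334,000.00

Profit: MXN 8,659.28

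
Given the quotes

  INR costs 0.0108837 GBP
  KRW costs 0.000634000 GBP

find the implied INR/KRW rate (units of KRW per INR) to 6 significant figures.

INR/KRW = 17.1667

1 INR × 0.0108837 = 0.0108837 GBP
0.0108837 GBP ÷ 0.000634000 = 17.1667 KRW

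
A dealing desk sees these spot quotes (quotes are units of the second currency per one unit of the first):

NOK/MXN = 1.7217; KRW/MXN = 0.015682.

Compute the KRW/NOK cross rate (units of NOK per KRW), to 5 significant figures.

KRW/NOK = 0.0091084

1 KRW × 0.015682 = 0.015682 MXN
0.015682 MXN ÷ 1.7217 = 0.00910844 NOK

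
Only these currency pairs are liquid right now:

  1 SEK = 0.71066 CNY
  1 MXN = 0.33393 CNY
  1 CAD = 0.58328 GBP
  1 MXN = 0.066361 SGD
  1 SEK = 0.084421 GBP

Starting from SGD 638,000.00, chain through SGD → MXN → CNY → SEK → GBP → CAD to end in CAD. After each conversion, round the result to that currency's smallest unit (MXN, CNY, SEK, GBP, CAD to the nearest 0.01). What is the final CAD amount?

SGD 638,000.00 ÷ 0.066361 = MXN 9,614,080.56
MXN 9,614,080.56 × 0.33393 = CNY 3,210,429.92
CNY 3,210,429.92 ÷ 0.71066 = SEK 4,517,532.88
SEK 4,517,532.88 × 0.084421 = GBP 381,374.64
GBP 381,374.64 ÷ 0.58328 = CAD 653,844.88

CAD 653,844.88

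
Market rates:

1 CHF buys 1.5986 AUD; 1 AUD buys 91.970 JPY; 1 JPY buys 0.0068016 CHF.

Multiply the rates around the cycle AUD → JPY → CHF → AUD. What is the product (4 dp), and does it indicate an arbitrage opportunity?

Around AUD → JPY → CHF → AUD: 1 × 91.970 × 0.0068016 × 1.5986 = 0.999993
Product ≈ 1 (deviation 0.001%, within rounding noise).

1.0000 (no arbitrage)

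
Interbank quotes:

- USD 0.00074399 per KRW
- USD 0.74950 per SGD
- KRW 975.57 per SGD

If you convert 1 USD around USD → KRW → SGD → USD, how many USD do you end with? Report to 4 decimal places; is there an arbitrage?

1.0326 (arbitrage exists)

Around USD → KRW → SGD → USD: 1 ÷ 0.00074399 ÷ 975.57 × 0.74950 = 1.032633
Product > 1; profitable direction is USD → KRW → SGD → USD.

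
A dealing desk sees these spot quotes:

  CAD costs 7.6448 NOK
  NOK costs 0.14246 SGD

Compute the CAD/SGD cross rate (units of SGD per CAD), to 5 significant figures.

CAD/SGD = 1.0891

1 CAD × 7.6448 = 7.6448 NOK
7.6448 NOK × 0.14246 = 1.08908 SGD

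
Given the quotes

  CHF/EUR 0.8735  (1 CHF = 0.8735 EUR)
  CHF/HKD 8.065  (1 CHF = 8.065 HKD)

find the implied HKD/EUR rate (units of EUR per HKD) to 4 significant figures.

1 HKD ÷ 8.065 = 0.123993 CHF
0.123993 CHF × 0.8735 = 0.108308 EUR

HKD/EUR = 0.1083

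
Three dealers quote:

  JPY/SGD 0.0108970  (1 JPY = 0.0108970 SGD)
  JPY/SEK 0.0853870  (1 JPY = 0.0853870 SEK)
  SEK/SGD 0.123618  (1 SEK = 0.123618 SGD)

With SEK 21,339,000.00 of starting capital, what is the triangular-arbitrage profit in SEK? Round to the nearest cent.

Profit: SEK 690,647.41

Profitable loop is SEK → JPY → SGD → SEK:
SEK 21,339,000.00 ÷ 0.0853870 = JPY 249,909,237
JPY 249,909,237 × 0.0108970 = SGD 2,723,260.95
SGD 2,723,260.95 ÷ 0.123618 = SEK 22,029,647.41
Profit = SEK 22,029,647.41 − SEK 21,339,000.00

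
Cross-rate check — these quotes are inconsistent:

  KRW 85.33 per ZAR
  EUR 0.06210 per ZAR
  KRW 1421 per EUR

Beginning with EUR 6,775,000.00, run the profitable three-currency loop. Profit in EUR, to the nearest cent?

Profit: EUR 231,372.64

Profitable loop is EUR → KRW → ZAR → EUR:
EUR 6,775,000.00 × 1421 = KRW 9,627,275,000
KRW 9,627,275,000 ÷ 85.33 = ZAR 112,824,036.10
ZAR 112,824,036.10 × 0.06210 = EUR 7,006,372.64
Profit = EUR 7,006,372.64 − EUR 6,775,000.00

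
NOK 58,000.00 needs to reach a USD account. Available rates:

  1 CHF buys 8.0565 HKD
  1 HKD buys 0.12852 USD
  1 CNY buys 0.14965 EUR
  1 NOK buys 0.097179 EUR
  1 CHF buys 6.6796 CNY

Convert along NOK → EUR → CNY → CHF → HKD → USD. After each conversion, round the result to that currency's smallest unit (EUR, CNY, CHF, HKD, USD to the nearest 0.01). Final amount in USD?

USD 5,838.35

NOK 58,000.00 × 0.097179 = EUR 5,636.38
EUR 5,636.38 ÷ 0.14965 = CNY 37,663.75
CNY 37,663.75 ÷ 6.6796 = CHF 5,638.62
CHF 5,638.62 × 8.0565 = HKD 45,427.54
HKD 45,427.54 × 0.12852 = USD 5,838.35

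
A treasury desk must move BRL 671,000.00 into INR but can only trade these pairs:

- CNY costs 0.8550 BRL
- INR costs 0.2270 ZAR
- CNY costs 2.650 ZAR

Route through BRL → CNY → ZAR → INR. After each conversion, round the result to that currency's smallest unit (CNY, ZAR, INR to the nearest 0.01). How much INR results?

INR 9,161,707.49

BRL 671,000.00 ÷ 0.8550 = CNY 784,795.32
CNY 784,795.32 × 2.650 = ZAR 2,079,707.60
ZAR 2,079,707.60 ÷ 0.2270 = INR 9,161,707.49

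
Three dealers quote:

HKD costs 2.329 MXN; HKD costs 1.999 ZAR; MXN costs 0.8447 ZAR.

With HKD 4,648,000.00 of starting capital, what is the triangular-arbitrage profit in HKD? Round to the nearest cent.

Profitable loop is HKD → ZAR → MXN → HKD:
HKD 4,648,000.00 × 1.999 = ZAR 9,291,352.00
ZAR 9,291,352.00 ÷ 0.8447 = MXN 10,999,588.02
MXN 10,999,588.02 ÷ 2.329 = HKD 4,722,880.21
Profit = HKD 4,722,880.21 − HKD 4,648,000.00

Profit: HKD 74,880.21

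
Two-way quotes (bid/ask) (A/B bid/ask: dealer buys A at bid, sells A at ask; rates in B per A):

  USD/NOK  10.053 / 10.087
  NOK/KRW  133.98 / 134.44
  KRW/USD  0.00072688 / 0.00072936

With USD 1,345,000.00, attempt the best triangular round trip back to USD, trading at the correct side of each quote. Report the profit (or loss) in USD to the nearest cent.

Best loop USD → KRW → NOK → USD:
USD 1,345,000.00 ÷ 0.00072936 (buy KRW at ask) = KRW 1,844,082,483
KRW 1,844,082,483 ÷ 134.44 (buy NOK at ask) = NOK 13,716,769.44
NOK 13,716,769.44 ÷ 10.087 (buy USD at ask) = USD 1,359,846.28

Net profit: USD 14,846.28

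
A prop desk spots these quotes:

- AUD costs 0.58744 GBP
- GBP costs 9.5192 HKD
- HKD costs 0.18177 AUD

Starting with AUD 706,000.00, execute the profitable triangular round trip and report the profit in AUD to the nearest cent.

Profit: AUD 11,613.95

Profitable loop is AUD → GBP → HKD → AUD:
AUD 706,000.00 × 0.58744 = GBP 414,732.64
GBP 414,732.64 × 9.5192 = HKD 3,947,922.95
HKD 3,947,922.95 × 0.18177 = AUD 717,613.95
Profit = AUD 717,613.95 − AUD 706,000.00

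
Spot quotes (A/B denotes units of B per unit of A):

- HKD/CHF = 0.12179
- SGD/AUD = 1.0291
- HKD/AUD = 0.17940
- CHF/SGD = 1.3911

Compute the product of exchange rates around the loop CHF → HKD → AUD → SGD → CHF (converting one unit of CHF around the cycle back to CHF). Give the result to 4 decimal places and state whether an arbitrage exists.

1.0290 (arbitrage exists)

Around CHF → HKD → AUD → SGD → CHF: 1 ÷ 0.12179 × 0.17940 ÷ 1.0291 ÷ 1.3911 = 1.028951
Product > 1; profitable direction is CHF → HKD → AUD → SGD → CHF.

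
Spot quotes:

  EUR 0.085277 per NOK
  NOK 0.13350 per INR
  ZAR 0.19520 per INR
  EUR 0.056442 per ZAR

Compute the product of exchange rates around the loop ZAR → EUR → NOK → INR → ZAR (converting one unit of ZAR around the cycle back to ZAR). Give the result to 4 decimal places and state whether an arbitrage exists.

Around ZAR → EUR → NOK → INR → ZAR: 1 × 0.056442 ÷ 0.085277 ÷ 0.13350 × 0.19520 = 0.967763
Product < 1; profitable direction is ZAR → INR → NOK → EUR → ZAR.

0.9678 (arbitrage exists)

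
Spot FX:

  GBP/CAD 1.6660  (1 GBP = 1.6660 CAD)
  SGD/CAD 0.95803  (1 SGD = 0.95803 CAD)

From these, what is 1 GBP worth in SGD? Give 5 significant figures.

GBP/SGD = 1.7390

1 GBP × 1.6660 = 1.666 CAD
1.666 CAD ÷ 0.95803 = 1.73899 SGD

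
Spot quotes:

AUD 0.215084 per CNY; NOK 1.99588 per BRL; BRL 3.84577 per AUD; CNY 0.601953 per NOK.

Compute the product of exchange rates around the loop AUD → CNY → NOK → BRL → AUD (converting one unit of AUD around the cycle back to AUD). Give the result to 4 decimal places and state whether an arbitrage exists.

1.0063 (arbitrage exists)

Around AUD → CNY → NOK → BRL → AUD: 1 ÷ 0.215084 ÷ 0.601953 ÷ 1.99588 ÷ 3.84577 = 1.006263
Product > 1; profitable direction is AUD → CNY → NOK → BRL → AUD.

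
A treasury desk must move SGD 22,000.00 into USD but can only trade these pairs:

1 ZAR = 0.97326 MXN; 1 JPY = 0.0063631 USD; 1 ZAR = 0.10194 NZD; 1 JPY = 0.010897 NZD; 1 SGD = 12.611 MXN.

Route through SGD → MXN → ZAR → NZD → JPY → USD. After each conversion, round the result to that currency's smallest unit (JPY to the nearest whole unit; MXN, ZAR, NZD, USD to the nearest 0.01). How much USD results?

USD 16,968.75

SGD 22,000.00 × 12.611 = MXN 277,442.00
MXN 277,442.00 ÷ 0.97326 = ZAR 285,064.63
ZAR 285,064.63 × 0.10194 = NZD 29,059.49
NZD 29,059.49 ÷ 0.010897 = JPY 2,666,742
JPY 2,666,742 × 0.0063631 = USD 16,968.75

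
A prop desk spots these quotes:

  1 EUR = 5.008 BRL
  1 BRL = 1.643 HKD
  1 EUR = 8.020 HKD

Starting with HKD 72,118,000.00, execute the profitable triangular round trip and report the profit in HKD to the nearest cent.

Profit: HKD 1,871,686.91

Profitable loop is HKD → EUR → BRL → HKD:
HKD 72,118,000.00 ÷ 8.020 = EUR 8,992,269.33
EUR 8,992,269.33 × 5.008 = BRL 45,033,284.79
BRL 45,033,284.79 × 1.643 = HKD 73,989,686.91
Profit = HKD 73,989,686.91 − HKD 72,118,000.00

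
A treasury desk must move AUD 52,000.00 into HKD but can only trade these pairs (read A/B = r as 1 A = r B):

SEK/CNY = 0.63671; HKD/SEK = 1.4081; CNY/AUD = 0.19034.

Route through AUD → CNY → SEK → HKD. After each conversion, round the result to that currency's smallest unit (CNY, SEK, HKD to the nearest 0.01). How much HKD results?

AUD 52,000.00 ÷ 0.19034 = CNY 273,195.33
CNY 273,195.33 ÷ 0.63671 = SEK 429,073.41
SEK 429,073.41 ÷ 1.4081 = HKD 304,718.00

HKD 304,718.00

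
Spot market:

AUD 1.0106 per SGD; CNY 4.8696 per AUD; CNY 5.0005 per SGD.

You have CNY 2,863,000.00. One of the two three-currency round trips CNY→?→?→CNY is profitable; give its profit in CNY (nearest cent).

Profit: CNY 46,123.76

Profitable loop is CNY → AUD → SGD → CNY:
CNY 2,863,000.00 ÷ 4.8696 = AUD 587,933.30
AUD 587,933.30 ÷ 1.0106 = SGD 581,766.57
SGD 581,766.57 × 5.0005 = CNY 2,909,123.76
Profit = CNY 2,909,123.76 − CNY 2,863,000.00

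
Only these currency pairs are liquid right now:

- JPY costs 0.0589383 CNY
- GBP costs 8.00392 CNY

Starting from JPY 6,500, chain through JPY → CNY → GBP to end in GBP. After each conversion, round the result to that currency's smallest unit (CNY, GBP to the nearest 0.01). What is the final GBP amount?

GBP 47.86

JPY 6,500 × 0.0589383 = CNY 383.10
CNY 383.10 ÷ 8.00392 = GBP 47.86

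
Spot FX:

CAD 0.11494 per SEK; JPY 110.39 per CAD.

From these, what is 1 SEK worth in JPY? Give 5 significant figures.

1 SEK × 0.11494 = 0.11494 CAD
0.11494 CAD × 110.39 = 12.6882 JPY

SEK/JPY = 12.688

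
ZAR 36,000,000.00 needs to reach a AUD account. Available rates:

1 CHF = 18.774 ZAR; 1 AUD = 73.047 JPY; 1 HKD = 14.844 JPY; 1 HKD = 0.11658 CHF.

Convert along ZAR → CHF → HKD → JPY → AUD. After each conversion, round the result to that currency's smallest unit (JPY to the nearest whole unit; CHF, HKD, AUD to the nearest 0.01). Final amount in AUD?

AUD 3,342,490.62

ZAR 36,000,000.00 ÷ 18.774 = CHF 1,917,545.54
CHF 1,917,545.54 ÷ 0.11658 = HKD 16,448,323.38
HKD 16,448,323.38 × 14.844 = JPY 244,158,912
JPY 244,158,912 ÷ 73.047 = AUD 3,342,490.62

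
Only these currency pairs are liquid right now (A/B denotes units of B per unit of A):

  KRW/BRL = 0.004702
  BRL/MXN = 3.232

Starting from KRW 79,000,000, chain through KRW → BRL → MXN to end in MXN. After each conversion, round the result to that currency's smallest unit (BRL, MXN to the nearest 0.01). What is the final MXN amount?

KRW 79,000,000 × 0.004702 = BRL 371,458.00
BRL 371,458.00 × 3.232 = MXN 1,200,552.26

MXN 1,200,552.26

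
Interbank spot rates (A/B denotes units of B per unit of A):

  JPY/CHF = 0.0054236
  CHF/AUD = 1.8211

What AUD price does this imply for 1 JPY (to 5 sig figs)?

1 JPY × 0.0054236 = 0.0054236 CHF
0.0054236 CHF × 1.8211 = 0.00987692 AUD

JPY/AUD = 0.0098769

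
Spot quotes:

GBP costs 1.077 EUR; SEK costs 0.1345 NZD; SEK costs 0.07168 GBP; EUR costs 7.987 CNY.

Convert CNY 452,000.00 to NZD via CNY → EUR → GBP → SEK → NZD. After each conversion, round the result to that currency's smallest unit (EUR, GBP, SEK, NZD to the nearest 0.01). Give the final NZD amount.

NZD 98,596.91

CNY 452,000.00 ÷ 7.987 = EUR 56,591.96
EUR 56,591.96 ÷ 1.077 = GBP 52,545.92
GBP 52,545.92 ÷ 0.07168 = SEK 733,062.50
SEK 733,062.50 × 0.1345 = NZD 98,596.91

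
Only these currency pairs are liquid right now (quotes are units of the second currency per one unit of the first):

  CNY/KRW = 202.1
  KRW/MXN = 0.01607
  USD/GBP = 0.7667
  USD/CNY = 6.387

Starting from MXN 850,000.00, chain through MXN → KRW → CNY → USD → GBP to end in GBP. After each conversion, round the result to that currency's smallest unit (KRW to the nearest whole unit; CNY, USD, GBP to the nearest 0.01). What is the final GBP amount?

MXN 850,000.00 ÷ 0.01607 = KRW 52,893,591
KRW 52,893,591 ÷ 202.1 = CNY 261,719.90
CNY 261,719.90 ÷ 6.387 = USD 40,976.97
USD 40,976.97 × 0.7667 = GBP 31,417.04

GBP 31,417.04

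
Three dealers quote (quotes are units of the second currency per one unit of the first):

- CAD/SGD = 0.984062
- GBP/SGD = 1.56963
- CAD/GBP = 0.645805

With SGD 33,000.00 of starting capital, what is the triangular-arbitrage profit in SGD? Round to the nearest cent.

Profitable loop is SGD → CAD → GBP → SGD:
SGD 33,000.00 ÷ 0.984062 = CAD 33,534.47
CAD 33,534.47 × 0.645805 = GBP 21,656.73
GBP 21,656.73 × 1.56963 = SGD 33,993.05
Profit = SGD 33,993.05 − SGD 33,000.00

Profit: SGD 993.05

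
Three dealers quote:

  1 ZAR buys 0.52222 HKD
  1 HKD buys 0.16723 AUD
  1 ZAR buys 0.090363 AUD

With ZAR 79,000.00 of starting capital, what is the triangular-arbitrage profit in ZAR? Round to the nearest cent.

Profit: ZAR 2,742.90

Profitable loop is ZAR → AUD → HKD → ZAR:
ZAR 79,000.00 × 0.090363 = AUD 7,138.68
AUD 7,138.68 ÷ 0.16723 = HKD 42,687.78
HKD 42,687.78 ÷ 0.52222 = ZAR 81,742.90
Profit = ZAR 81,742.90 − ZAR 79,000.00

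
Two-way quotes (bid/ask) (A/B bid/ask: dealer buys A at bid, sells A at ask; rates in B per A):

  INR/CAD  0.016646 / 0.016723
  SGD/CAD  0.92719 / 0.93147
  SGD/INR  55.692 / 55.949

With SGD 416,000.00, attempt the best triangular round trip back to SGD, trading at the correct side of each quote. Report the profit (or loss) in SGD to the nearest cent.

Best loop SGD → INR → CAD → SGD:
SGD 416,000.00 × 55.692 (sell SGD at bid) = INR 23,167,872.00
INR 23,167,872.00 × 0.016646 (sell INR at bid) = CAD 385,652.40
CAD 385,652.40 ÷ 0.93147 (buy SGD at ask) = SGD 414,025.57

Net result: SGD -1,974.43 (no profitable arbitrage after spreads)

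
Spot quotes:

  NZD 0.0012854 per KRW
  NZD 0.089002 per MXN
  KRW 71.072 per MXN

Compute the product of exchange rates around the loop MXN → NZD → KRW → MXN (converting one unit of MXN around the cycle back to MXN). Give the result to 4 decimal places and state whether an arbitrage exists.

Around MXN → NZD → KRW → MXN: 1 × 0.089002 ÷ 0.0012854 ÷ 71.072 = 0.974233
Product < 1; profitable direction is MXN → KRW → NZD → MXN.

0.9742 (arbitrage exists)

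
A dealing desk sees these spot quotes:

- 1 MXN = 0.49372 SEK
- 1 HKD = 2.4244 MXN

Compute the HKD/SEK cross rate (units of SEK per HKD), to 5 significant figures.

HKD/SEK = 1.1970

1 HKD × 2.4244 = 2.4244 MXN
2.4244 MXN × 0.49372 = 1.19697 SEK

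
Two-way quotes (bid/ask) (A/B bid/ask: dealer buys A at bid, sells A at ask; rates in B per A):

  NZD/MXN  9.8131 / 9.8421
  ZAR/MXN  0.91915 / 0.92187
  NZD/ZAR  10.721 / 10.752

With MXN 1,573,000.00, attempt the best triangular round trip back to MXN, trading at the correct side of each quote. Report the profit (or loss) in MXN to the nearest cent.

Net profit: MXN 1,935.01

Best loop MXN → NZD → ZAR → MXN:
MXN 1,573,000.00 ÷ 9.8421 (buy NZD at ask) = NZD 159,823.61
NZD 159,823.61 × 10.721 (sell NZD at bid) = ZAR 1,713,468.98
ZAR 1,713,468.98 × 0.91915 (sell ZAR at bid) = MXN 1,574,935.01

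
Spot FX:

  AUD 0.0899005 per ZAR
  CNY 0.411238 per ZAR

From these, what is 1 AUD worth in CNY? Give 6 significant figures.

1 AUD ÷ 0.0899005 = 11.1234 ZAR
11.1234 ZAR × 0.411238 = 4.57437 CNY

AUD/CNY = 4.57437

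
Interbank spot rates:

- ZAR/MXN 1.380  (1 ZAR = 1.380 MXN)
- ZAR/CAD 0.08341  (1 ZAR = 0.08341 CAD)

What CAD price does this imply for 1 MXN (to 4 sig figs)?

1 MXN ÷ 1.380 = 0.724638 ZAR
0.724638 ZAR × 0.08341 = 0.060442 CAD

MXN/CAD = 0.06044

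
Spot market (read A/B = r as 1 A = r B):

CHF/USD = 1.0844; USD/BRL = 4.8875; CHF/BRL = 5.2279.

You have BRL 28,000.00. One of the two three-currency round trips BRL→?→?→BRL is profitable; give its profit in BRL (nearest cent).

Profitable loop is BRL → CHF → USD → BRL:
BRL 28,000.00 ÷ 5.2279 = CHF 5,355.88
CHF 5,355.88 × 1.0844 = USD 5,807.92
USD 5,807.92 × 4.8875 = BRL 28,386.19
Profit = BRL 28,386.19 − BRL 28,000.00

Profit: BRL 386.19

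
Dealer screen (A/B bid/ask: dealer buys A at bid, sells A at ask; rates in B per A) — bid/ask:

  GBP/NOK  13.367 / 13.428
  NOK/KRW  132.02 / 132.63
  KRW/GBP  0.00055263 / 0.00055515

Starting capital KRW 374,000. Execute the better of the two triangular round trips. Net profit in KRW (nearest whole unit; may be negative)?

Net profit: KRW 4,275

Best loop KRW → NOK → GBP → KRW:
KRW 374,000 ÷ 132.63 (buy NOK at ask) = NOK 2,819.87
NOK 2,819.87 ÷ 13.428 (buy GBP at ask) = GBP 210.00
GBP 210.00 ÷ 0.00055515 (buy KRW at ask) = KRW 378,275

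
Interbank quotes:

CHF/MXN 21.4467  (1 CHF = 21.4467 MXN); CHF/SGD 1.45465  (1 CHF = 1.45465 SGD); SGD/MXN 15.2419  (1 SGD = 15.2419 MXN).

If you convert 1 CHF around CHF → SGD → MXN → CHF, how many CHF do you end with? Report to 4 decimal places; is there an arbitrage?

Around CHF → SGD → MXN → CHF: 1 × 1.45465 × 15.2419 ÷ 21.4467 = 1.033801
Product > 1; profitable direction is CHF → SGD → MXN → CHF.

1.0338 (arbitrage exists)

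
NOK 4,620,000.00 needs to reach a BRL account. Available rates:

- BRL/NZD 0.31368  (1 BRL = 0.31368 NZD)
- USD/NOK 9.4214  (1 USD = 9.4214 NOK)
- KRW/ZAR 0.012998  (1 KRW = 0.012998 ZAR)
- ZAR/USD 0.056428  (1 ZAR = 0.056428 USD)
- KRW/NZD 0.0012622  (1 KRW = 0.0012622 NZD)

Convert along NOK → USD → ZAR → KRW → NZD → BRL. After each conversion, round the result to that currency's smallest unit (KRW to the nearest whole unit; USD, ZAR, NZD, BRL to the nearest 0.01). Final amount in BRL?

NOK 4,620,000.00 ÷ 9.4214 = USD 490,372.98
USD 490,372.98 ÷ 0.056428 = ZAR 8,690,242.08
ZAR 8,690,242.08 ÷ 0.012998 = KRW 668,583,019
KRW 668,583,019 × 0.0012622 = NZD 843,885.49
NZD 843,885.49 ÷ 0.31368 = BRL 2,690,275.09

BRL 2,690,275.09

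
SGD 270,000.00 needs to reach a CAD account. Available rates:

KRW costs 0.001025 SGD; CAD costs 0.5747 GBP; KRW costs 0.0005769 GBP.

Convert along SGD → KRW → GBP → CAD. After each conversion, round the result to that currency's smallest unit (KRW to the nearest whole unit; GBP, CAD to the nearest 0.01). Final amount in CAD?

CAD 264,423.00

SGD 270,000.00 ÷ 0.001025 = KRW 263,414,634
KRW 263,414,634 × 0.0005769 = GBP 151,963.90
GBP 151,963.90 ÷ 0.5747 = CAD 264,423.00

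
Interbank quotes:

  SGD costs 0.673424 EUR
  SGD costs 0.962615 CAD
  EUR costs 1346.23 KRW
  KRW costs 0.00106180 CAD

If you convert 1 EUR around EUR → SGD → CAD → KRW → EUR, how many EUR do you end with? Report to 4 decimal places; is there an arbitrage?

Around EUR → SGD → CAD → KRW → EUR: 1 ÷ 0.673424 × 0.962615 ÷ 0.00106180 ÷ 1346.23 = 1.000005
Product ≈ 1 (deviation 0.000%, within rounding noise).

1.0000 (no arbitrage)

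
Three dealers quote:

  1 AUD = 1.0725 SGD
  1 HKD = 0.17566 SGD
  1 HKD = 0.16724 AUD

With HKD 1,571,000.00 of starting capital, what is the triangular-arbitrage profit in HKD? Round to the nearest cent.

Profitable loop is HKD → AUD → SGD → HKD:
HKD 1,571,000.00 × 0.16724 = AUD 262,734.04
AUD 262,734.04 × 1.0725 = SGD 281,782.26
SGD 281,782.26 ÷ 0.17566 = HKD 1,604,134.45
Profit = HKD 1,604,134.45 − HKD 1,571,000.00

Profit: HKD 33,134.45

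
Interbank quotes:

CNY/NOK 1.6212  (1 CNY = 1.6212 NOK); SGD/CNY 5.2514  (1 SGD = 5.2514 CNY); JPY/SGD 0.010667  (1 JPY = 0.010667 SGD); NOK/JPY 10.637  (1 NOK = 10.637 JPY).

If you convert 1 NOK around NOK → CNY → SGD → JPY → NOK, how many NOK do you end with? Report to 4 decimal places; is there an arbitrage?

1.0352 (arbitrage exists)

Around NOK → CNY → SGD → JPY → NOK: 1 ÷ 1.6212 ÷ 5.2514 ÷ 0.010667 ÷ 10.637 = 1.035206
Product > 1; profitable direction is NOK → CNY → SGD → JPY → NOK.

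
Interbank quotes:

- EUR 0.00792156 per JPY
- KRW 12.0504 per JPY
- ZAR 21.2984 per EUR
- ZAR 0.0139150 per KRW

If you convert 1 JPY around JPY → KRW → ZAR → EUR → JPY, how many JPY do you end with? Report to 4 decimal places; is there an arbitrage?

0.9939 (arbitrage exists)

Around JPY → KRW → ZAR → EUR → JPY: 1 × 12.0504 × 0.0139150 ÷ 21.2984 ÷ 0.00792156 = 0.993864
Product < 1; profitable direction is JPY → EUR → ZAR → KRW → JPY.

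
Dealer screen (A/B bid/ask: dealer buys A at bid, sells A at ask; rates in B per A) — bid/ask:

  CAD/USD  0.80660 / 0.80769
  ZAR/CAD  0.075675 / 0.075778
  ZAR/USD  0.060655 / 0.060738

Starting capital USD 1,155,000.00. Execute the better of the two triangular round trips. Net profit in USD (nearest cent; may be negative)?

Best loop USD → ZAR → CAD → USD:
USD 1,155,000.00 ÷ 0.060738 (buy ZAR at ask) = ZAR 19,016,101.95
ZAR 19,016,101.95 × 0.075675 (sell ZAR at bid) = CAD 1,439,043.51
CAD 1,439,043.51 × 0.80660 (sell CAD at bid) = USD 1,160,732.50

Net profit: USD 5,732.50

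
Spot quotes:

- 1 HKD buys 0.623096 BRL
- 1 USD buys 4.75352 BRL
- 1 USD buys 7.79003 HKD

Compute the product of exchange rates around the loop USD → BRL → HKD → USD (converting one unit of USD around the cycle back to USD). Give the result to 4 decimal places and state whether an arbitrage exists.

0.9793 (arbitrage exists)

Around USD → BRL → HKD → USD: 1 × 4.75352 ÷ 0.623096 ÷ 7.79003 = 0.979312
Product < 1; profitable direction is USD → HKD → BRL → USD.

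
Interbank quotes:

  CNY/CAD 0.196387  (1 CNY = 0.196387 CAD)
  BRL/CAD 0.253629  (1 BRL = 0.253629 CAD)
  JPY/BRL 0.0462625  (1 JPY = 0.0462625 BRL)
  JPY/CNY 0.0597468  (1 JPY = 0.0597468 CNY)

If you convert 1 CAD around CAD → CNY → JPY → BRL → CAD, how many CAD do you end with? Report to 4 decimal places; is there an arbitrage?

1.0000 (no arbitrage)

Around CAD → CNY → JPY → BRL → CAD: 1 ÷ 0.196387 ÷ 0.0597468 × 0.0462625 × 0.253629 = 1.000001
Product ≈ 1 (deviation 0.000%, within rounding noise).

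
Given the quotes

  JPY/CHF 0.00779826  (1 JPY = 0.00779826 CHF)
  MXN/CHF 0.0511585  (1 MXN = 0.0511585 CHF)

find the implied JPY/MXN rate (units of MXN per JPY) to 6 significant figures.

1 JPY × 0.00779826 = 0.00779826 CHF
0.00779826 CHF ÷ 0.0511585 = 0.152433 MXN

JPY/MXN = 0.152433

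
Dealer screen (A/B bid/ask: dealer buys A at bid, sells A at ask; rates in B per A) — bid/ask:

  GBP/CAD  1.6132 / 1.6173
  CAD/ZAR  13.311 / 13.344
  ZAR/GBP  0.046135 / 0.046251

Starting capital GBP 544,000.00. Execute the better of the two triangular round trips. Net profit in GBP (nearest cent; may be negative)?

Best loop GBP → ZAR → CAD → GBP:
GBP 544,000.00 ÷ 0.046251 (buy ZAR at ask) = ZAR 11,761,907.85
ZAR 11,761,907.85 ÷ 13.344 (buy CAD at ask) = CAD 881,437.94
CAD 881,437.94 ÷ 1.6173 (buy GBP at ask) = GBP 545,005.84

Net profit: GBP 1,005.84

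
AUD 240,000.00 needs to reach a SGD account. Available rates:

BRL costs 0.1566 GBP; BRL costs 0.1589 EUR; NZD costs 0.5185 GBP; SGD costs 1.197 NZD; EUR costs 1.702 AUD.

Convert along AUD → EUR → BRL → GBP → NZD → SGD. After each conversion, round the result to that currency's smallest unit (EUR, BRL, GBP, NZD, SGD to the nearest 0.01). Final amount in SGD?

AUD 240,000.00 ÷ 1.702 = EUR 141,010.58
EUR 141,010.58 ÷ 0.1589 = BRL 887,417.12
BRL 887,417.12 × 0.1566 = GBP 138,969.52
GBP 138,969.52 ÷ 0.5185 = NZD 268,022.22
NZD 268,022.22 ÷ 1.197 = SGD 223,911.63

SGD 223,911.63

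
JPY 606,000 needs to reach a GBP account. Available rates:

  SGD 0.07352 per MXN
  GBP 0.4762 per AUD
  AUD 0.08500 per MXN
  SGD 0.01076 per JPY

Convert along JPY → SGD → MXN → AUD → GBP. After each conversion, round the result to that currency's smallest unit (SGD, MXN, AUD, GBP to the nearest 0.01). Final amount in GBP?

JPY 606,000 × 0.01076 = SGD 6,520.56
SGD 6,520.56 ÷ 0.07352 = MXN 88,690.97
MXN 88,690.97 × 0.08500 = AUD 7,538.73
AUD 7,538.73 × 0.4762 = GBP 3,589.94

GBP 3,589.94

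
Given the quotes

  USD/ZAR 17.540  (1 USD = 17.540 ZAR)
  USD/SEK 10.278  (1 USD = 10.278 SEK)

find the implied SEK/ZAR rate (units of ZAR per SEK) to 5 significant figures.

1 SEK ÷ 10.278 = 0.0972952 USD
0.0972952 USD × 17.540 = 1.70656 ZAR

SEK/ZAR = 1.7066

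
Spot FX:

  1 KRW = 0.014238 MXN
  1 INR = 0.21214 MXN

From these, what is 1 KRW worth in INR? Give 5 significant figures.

KRW/INR = 0.067116

1 KRW × 0.014238 = 0.014238 MXN
0.014238 MXN ÷ 0.21214 = 0.0671161 INR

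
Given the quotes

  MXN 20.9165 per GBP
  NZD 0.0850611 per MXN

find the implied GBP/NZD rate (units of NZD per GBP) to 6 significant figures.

GBP/NZD = 1.77918

1 GBP × 20.9165 = 20.9165 MXN
20.9165 MXN × 0.0850611 = 1.77918 NZD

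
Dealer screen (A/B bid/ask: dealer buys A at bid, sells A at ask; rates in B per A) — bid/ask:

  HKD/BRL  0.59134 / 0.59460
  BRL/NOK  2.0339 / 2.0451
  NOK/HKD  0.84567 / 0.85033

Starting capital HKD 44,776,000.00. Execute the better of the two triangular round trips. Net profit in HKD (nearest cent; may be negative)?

Best loop HKD → BRL → NOK → HKD:
HKD 44,776,000.00 × 0.59134 (sell HKD at bid) = BRL 26,477,839.84
BRL 26,477,839.84 × 2.0339 (sell BRL at bid) = NOK 53,853,278.45
NOK 53,853,278.45 × 0.84567 (sell NOK at bid) = HKD 45,542,101.99

Net profit: HKD 766,101.99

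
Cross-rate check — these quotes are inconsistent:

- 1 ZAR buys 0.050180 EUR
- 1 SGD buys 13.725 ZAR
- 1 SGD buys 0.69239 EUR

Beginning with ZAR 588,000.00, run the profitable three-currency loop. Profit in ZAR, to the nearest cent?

Profit: ZAR 3,132.86

Profitable loop is ZAR → SGD → EUR → ZAR:
ZAR 588,000.00 ÷ 13.725 = SGD 42,841.53
SGD 42,841.53 × 0.69239 = EUR 29,663.05
EUR 29,663.05 ÷ 0.050180 = ZAR 591,132.86
Profit = ZAR 591,132.86 − ZAR 588,000.00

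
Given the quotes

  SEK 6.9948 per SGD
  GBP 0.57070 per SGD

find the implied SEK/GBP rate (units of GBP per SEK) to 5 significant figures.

SEK/GBP = 0.081589

1 SEK ÷ 6.9948 = 0.142963 SGD
0.142963 SGD × 0.57070 = 0.0815892 GBP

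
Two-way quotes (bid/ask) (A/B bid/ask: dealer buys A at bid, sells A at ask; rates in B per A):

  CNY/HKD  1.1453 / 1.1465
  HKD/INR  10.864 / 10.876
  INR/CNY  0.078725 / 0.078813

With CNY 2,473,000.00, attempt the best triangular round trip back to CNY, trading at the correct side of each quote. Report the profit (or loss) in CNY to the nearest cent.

Best loop CNY → INR → HKD → CNY:
CNY 2,473,000.00 ÷ 0.078813 (buy INR at ask) = INR 31,378,072.15
INR 31,378,072.15 ÷ 10.876 (buy HKD at ask) = HKD 2,885,074.67
HKD 2,885,074.67 ÷ 1.1465 (buy CNY at ask) = CNY 2,516,419.25

Net profit: CNY 43,419.25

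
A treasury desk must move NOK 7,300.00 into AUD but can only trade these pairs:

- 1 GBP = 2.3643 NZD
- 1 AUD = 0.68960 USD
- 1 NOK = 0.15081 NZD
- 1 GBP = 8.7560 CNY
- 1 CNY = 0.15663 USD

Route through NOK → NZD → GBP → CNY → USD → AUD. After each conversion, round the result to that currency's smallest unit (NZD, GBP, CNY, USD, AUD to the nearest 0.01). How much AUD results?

AUD 926.04

NOK 7,300.00 × 0.15081 = NZD 1,100.91
NZD 1,100.91 ÷ 2.3643 = GBP 465.64
GBP 465.64 × 8.7560 = CNY 4,077.14
CNY 4,077.14 × 0.15663 = USD 638.60
USD 638.60 ÷ 0.68960 = AUD 926.04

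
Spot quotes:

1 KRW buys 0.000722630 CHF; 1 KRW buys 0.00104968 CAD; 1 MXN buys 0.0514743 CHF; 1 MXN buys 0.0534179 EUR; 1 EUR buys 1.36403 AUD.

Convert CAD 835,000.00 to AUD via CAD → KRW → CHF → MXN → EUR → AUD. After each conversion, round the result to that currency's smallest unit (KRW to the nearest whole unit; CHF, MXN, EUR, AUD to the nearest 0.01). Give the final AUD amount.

AUD 813,702.82

CAD 835,000.00 ÷ 0.00104968 = KRW 795,480,527
KRW 795,480,527 × 0.000722630 = CHF 574,838.09
CHF 574,838.09 ÷ 0.0514743 = MXN 11,167,477.56
MXN 11,167,477.56 × 0.0534179 = EUR 596,543.20
EUR 596,543.20 × 1.36403 = AUD 813,702.82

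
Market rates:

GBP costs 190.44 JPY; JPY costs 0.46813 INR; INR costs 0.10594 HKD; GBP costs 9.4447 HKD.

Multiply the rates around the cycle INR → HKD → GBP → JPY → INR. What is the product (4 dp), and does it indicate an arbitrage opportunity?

Around INR → HKD → GBP → JPY → INR: 1 × 0.10594 ÷ 9.4447 × 190.44 × 0.46813 = 0.999992
Product ≈ 1 (deviation 0.001%, within rounding noise).

1.0000 (no arbitrage)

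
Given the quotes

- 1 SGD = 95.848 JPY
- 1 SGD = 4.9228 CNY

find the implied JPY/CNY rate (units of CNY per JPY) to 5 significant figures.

1 JPY ÷ 95.848 = 0.0104332 SGD
0.0104332 SGD × 4.9228 = 0.0513605 CNY

JPY/CNY = 0.051360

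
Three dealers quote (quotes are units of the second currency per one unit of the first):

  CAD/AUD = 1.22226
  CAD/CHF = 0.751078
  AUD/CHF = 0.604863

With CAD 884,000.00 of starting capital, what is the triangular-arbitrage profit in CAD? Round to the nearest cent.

Profitable loop is CAD → CHF → AUD → CAD:
CAD 884,000.00 × 0.751078 = CHF 663,952.95
CHF 663,952.95 ÷ 0.604863 = AUD 1,097,691.46
AUD 1,097,691.46 ÷ 1.22226 = CAD 898,083.44
Profit = CAD 898,083.44 − CAD 884,000.00

Profit: CAD 14,083.44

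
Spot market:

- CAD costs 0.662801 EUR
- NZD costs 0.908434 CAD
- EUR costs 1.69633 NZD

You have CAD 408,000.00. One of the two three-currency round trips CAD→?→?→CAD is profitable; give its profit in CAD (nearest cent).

Profit: CAD 8,722.59

Profitable loop is CAD → EUR → NZD → CAD:
CAD 408,000.00 × 0.662801 = EUR 270,422.81
EUR 270,422.81 × 1.69633 = NZD 458,726.32
NZD 458,726.32 × 0.908434 = CAD 416,722.59
Profit = CAD 416,722.59 − CAD 408,000.00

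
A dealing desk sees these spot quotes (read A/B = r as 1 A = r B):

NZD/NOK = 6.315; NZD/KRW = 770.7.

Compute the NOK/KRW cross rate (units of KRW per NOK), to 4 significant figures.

NOK/KRW = 122.0

1 NOK ÷ 6.315 = 0.158353 NZD
0.158353 NZD × 770.7 = 122.043 KRW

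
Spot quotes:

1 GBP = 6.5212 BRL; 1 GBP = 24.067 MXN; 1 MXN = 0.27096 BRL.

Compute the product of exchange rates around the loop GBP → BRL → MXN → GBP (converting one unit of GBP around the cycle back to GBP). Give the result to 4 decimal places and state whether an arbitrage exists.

Around GBP → BRL → MXN → GBP: 1 × 6.5212 ÷ 0.27096 ÷ 24.067 = 1.000001
Product ≈ 1 (deviation 0.000%, within rounding noise).

1.0000 (no arbitrage)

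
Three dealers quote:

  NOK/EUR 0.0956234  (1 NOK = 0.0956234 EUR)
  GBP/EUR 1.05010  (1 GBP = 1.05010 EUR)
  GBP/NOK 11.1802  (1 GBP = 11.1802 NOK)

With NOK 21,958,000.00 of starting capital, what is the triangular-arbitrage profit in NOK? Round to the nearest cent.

Profit: NOK 397,061.88

Profitable loop is NOK → EUR → GBP → NOK:
NOK 21,958,000.00 × 0.0956234 = EUR 2,099,698.62
EUR 2,099,698.62 ÷ 1.05010 = GBP 1,999,522.54
GBP 1,999,522.54 × 11.1802 = NOK 22,355,061.88
Profit = NOK 22,355,061.88 − NOK 21,958,000.00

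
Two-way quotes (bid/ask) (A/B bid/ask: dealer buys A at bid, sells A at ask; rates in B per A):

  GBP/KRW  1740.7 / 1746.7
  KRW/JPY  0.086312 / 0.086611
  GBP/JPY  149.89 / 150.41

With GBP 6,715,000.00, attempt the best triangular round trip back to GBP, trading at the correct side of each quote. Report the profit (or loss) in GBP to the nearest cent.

Net result: GBP -7,442.33 (no profitable arbitrage after spreads)

Best loop GBP → KRW → JPY → GBP:
GBP 6,715,000.00 × 1740.7 (sell GBP at bid) = KRW 11,688,800,500
KRW 11,688,800,500 × 0.086312 (sell KRW at bid) = JPY 1,008,883,749
JPY 1,008,883,749 ÷ 150.41 (buy GBP at ask) = GBP 6,707,557.67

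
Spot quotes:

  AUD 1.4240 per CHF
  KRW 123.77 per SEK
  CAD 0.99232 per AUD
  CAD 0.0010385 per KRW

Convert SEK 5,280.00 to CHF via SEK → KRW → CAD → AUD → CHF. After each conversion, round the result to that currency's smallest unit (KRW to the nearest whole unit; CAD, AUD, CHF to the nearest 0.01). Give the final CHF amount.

CHF 480.28

SEK 5,280.00 × 123.77 = KRW 653,506
KRW 653,506 × 0.0010385 = CAD 678.67
CAD 678.67 ÷ 0.99232 = AUD 683.92
AUD 683.92 ÷ 1.4240 = CHF 480.28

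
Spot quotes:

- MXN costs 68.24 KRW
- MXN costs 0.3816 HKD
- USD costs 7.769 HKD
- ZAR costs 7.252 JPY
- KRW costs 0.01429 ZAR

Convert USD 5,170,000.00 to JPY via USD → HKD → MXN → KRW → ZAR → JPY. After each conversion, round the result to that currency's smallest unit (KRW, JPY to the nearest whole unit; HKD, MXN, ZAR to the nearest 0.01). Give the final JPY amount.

USD 5,170,000.00 × 7.769 = HKD 40,165,730.00
HKD 40,165,730.00 ÷ 0.3816 = MXN 105,256,105.87
MXN 105,256,105.87 × 68.24 = KRW 7,182,676,665
KRW 7,182,676,665 × 0.01429 = ZAR 102,640,449.54
ZAR 102,640,449.54 × 7.252 = JPY 744,348,540

JPY 744,348,540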